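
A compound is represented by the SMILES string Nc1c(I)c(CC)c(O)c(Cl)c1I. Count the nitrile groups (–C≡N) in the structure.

Scan the SMILES for the nitrile motif — none present.
Groups that are present: 1 hydroxyl, 1 primary amine.

0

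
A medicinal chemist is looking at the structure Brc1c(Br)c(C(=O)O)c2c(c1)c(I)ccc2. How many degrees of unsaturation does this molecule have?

Molecular formula: C11H5Br2IO2.
DoU = (2C + 2 + N − H − X) / 2, where X is the halogen count and O/S are ignored.
    = (2·11 + 2 + 0 − 5 − 3) / 2 = 16 / 2 = 8.

8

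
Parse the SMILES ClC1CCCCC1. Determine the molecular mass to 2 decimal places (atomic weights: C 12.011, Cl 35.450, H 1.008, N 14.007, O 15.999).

118.60 g/mol

First, the molecular formula is C6H11Cl (counting implicit H from valence).
  C: 6 × 12.011 = 72.066
  Cl: 1 × 35.450 = 35.450
  H: 11 × 1.008 = 11.088
Sum: 6×12.011 + 1×35.450 + 11×1.008 = 118.604 → 118.60 g/mol.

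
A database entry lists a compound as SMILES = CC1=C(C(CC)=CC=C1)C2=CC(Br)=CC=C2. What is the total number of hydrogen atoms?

15

Walk through each heavy atom and fill implicit hydrogens from standard valence (C 4, N 3, O 2, S 2, halogen 1):
  atom 1: C, bond orders sum to 1 (valence 4) → 3 H
  atom 2: C, bond orders sum to 4 (valence 4) → 0 H
  atom 3: C, bond orders sum to 4 (valence 4) → 0 H
  atom 4: C, bond orders sum to 4 (valence 4) → 0 H
  atom 5: C, bond orders sum to 2 (valence 4) → 2 H
  atom 6: C, bond orders sum to 1 (valence 4) → 3 H
  atom 7: C, bond orders sum to 3 (valence 4) → 1 H
  atom 8: C, bond orders sum to 3 (valence 4) → 1 H
  atom 9: C, bond orders sum to 3 (valence 4) → 1 H
  atom 10: C, bond orders sum to 4 (valence 4) → 0 H
  atom 11: C, bond orders sum to 3 (valence 4) → 1 H
  atom 12: C, bond orders sum to 4 (valence 4) → 0 H
  atom 13: Br (halogen, monovalent) → 0 H
  atom 14: C, bond orders sum to 3 (valence 4) → 1 H
  atom 15: C, bond orders sum to 3 (valence 4) → 1 H
  atom 16: C, bond orders sum to 3 (valence 4) → 1 H
Total hydrogens: 15.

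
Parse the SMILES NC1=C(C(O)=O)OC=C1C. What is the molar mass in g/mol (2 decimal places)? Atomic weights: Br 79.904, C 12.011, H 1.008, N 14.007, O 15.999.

First, the molecular formula is C6H7NO3 (counting implicit H from valence).
  C: 6 × 12.011 = 72.066
  H: 7 × 1.008 = 7.056
  N: 1 × 14.007 = 14.007
  O: 3 × 15.999 = 47.997
Sum: 6×12.011 + 7×1.008 + 1×14.007 + 3×15.999 = 141.126 → 141.13 g/mol.

141.13 g/mol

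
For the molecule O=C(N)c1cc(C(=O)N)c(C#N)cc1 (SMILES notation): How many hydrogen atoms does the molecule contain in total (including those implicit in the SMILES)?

7

Walk through each heavy atom and fill implicit hydrogens from standard valence (C 4, N 3, O 2, S 2, halogen 1); for lowercase aromatic atoms, an aromatic c carries 1 H when it has two neighbours and 0 H with three, and aromatic n carries 0 H:
  atom 1: O, bond orders sum to 2 (valence 2) → 0 H
  atom 2: C, bond orders sum to 4 (valence 4) → 0 H
  atom 3: N, bond orders sum to 1 (valence 3) → 2 H
  atom 4: aromatic c, 3 neighbours → 0 H
  atom 5: aromatic c, 2 neighbours → 1 H
  atom 6: aromatic c, 3 neighbours → 0 H
  atom 7: C, bond orders sum to 4 (valence 4) → 0 H
  atom 8: O, bond orders sum to 2 (valence 2) → 0 H
  atom 9: N, bond orders sum to 1 (valence 3) → 2 H
  atom 10: aromatic c, 3 neighbours → 0 H
  atom 11: C, bond orders sum to 4 (valence 4) → 0 H
  atom 12: N, bond orders sum to 3 (valence 3) → 0 H
  atom 13: aromatic c, 2 neighbours → 1 H
  atom 14: aromatic c, 2 neighbours → 1 H
Total hydrogens: 7.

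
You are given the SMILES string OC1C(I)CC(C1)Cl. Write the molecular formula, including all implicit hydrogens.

Walk through each heavy atom and fill implicit hydrogens from standard valence (C 4, N 3, O 2, S 2, halogen 1):
  atom 1: O, bond orders sum to 1 (valence 2) → 1 H
  atom 2: C, bond orders sum to 3 (valence 4) → 1 H
  atom 3: C, bond orders sum to 3 (valence 4) → 1 H
  atom 4: I (halogen, monovalent) → 0 H
  atom 5: C, bond orders sum to 2 (valence 4) → 2 H
  atom 6: C, bond orders sum to 3 (valence 4) → 1 H
  atom 7: C, bond orders sum to 2 (valence 4) → 2 H
  atom 8: Cl (halogen, monovalent) → 0 H
Totals → C:5, H:8, Cl:1, I:1, O:1.
In Hill order: C5H8ClIO.

C5H8ClIO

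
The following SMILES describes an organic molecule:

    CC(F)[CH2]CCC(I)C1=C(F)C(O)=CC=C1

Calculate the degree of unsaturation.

Molecular formula: C12H15F2IO.
DoU = (2C + 2 + N − H − X) / 2, where X is the halogen count and O/S are ignored.
    = (2·12 + 2 + 0 − 15 − 3) / 2 = 8 / 2 = 4.

4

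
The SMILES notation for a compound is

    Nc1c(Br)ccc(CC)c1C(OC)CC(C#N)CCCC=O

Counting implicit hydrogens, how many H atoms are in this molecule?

Walk through each heavy atom and fill implicit hydrogens from standard valence (C 4, N 3, O 2, S 2, halogen 1); for lowercase aromatic atoms, an aromatic c carries 1 H when it has two neighbours and 0 H with three, and aromatic n carries 0 H:
  atom 1: N, bond orders sum to 1 (valence 3) → 2 H
  atom 2: aromatic c, 3 neighbours → 0 H
  atom 3: aromatic c, 3 neighbours → 0 H
  atom 4: Br (halogen, monovalent) → 0 H
  atom 5: aromatic c, 2 neighbours → 1 H
  atom 6: aromatic c, 2 neighbours → 1 H
  atom 7: aromatic c, 3 neighbours → 0 H
  atom 8: C, bond orders sum to 2 (valence 4) → 2 H
  atom 9: C, bond orders sum to 1 (valence 4) → 3 H
  atom 10: aromatic c, 3 neighbours → 0 H
  atom 11: C, bond orders sum to 3 (valence 4) → 1 H
  atom 12: O, bond orders sum to 2 (valence 2) → 0 H
  atom 13: C, bond orders sum to 1 (valence 4) → 3 H
  atom 14: C, bond orders sum to 2 (valence 4) → 2 H
  atom 15: C, bond orders sum to 3 (valence 4) → 1 H
  atom 16: C, bond orders sum to 4 (valence 4) → 0 H
  atom 17: N, bond orders sum to 3 (valence 3) → 0 H
  atom 18: C, bond orders sum to 2 (valence 4) → 2 H
  atom 19: C, bond orders sum to 2 (valence 4) → 2 H
  atom 20: C, bond orders sum to 2 (valence 4) → 2 H
  atom 21: C, bond orders sum to 3 (valence 4) → 1 H
  atom 22: O, bond orders sum to 2 (valence 2) → 0 H
Total hydrogens: 23.

23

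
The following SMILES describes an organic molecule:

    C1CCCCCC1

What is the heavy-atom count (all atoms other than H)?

Every atom symbol written in the SMILES (organic subset) is one heavy atom; implicit H are not written.
Heavy atoms by element → C:7.
Total: 7.

7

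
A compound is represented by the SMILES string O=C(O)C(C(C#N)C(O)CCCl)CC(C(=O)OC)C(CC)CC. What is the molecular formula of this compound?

C16H26ClNO5

Walk through each heavy atom and fill implicit hydrogens from standard valence (C 4, N 3, O 2, S 2, halogen 1):
  atom 1: O, bond orders sum to 2 (valence 2) → 0 H
  atom 2: C, bond orders sum to 4 (valence 4) → 0 H
  atom 3: O, bond orders sum to 1 (valence 2) → 1 H
  atom 4: C, bond orders sum to 3 (valence 4) → 1 H
  atom 5: C, bond orders sum to 3 (valence 4) → 1 H
  atom 6: C, bond orders sum to 4 (valence 4) → 0 H
  atom 7: N, bond orders sum to 3 (valence 3) → 0 H
  atom 8: C, bond orders sum to 3 (valence 4) → 1 H
  atom 9: O, bond orders sum to 1 (valence 2) → 1 H
  atom 10: C, bond orders sum to 2 (valence 4) → 2 H
  atom 11: C, bond orders sum to 2 (valence 4) → 2 H
  atom 12: Cl (halogen, monovalent) → 0 H
  atom 13: C, bond orders sum to 2 (valence 4) → 2 H
  atom 14: C, bond orders sum to 3 (valence 4) → 1 H
  atom 15: C, bond orders sum to 4 (valence 4) → 0 H
  atom 16: O, bond orders sum to 2 (valence 2) → 0 H
  atom 17: O, bond orders sum to 2 (valence 2) → 0 H
  atom 18: C, bond orders sum to 1 (valence 4) → 3 H
  atom 19: C, bond orders sum to 3 (valence 4) → 1 H
  atom 20: C, bond orders sum to 2 (valence 4) → 2 H
  atom 21: C, bond orders sum to 1 (valence 4) → 3 H
  atom 22: C, bond orders sum to 2 (valence 4) → 2 H
  atom 23: C, bond orders sum to 1 (valence 4) → 3 H
Totals → C:16, H:26, Cl:1, N:1, O:5.
In Hill order: C16H26ClNO5.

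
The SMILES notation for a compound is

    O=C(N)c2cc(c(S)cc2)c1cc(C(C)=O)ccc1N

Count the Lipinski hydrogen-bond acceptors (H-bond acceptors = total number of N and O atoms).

4

N atoms: 2; O atoms: 2.
Lipinski HBA = 2 + 2 = 4.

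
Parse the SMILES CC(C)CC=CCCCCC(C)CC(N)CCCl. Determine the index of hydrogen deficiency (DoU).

1

Degree of unsaturation = (number of rings) + (number of π bonds).
Ring closures in the SMILES: 0.
π bonds: 1 double bond (each 1 DoU) → 1 DoU from unsaturation.
Total DoU = 0 + 1 = 1.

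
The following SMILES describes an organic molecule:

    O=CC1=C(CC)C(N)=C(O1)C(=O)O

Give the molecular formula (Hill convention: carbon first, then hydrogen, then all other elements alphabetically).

Walk through each heavy atom and fill implicit hydrogens from standard valence (C 4, N 3, O 2, S 2, halogen 1):
  atom 1: O, bond orders sum to 2 (valence 2) → 0 H
  atom 2: C, bond orders sum to 3 (valence 4) → 1 H
  atom 3: C, bond orders sum to 4 (valence 4) → 0 H
  atom 4: C, bond orders sum to 4 (valence 4) → 0 H
  atom 5: C, bond orders sum to 2 (valence 4) → 2 H
  atom 6: C, bond orders sum to 1 (valence 4) → 3 H
  atom 7: C, bond orders sum to 4 (valence 4) → 0 H
  atom 8: N, bond orders sum to 1 (valence 3) → 2 H
  atom 9: C, bond orders sum to 4 (valence 4) → 0 H
  atom 10: O, bond orders sum to 2 (valence 2) → 0 H
  atom 11: C, bond orders sum to 4 (valence 4) → 0 H
  atom 12: O, bond orders sum to 2 (valence 2) → 0 H
  atom 13: O, bond orders sum to 1 (valence 2) → 1 H
Totals → C:8, H:9, N:1, O:4.
In Hill order: C8H9NO4.

C8H9NO4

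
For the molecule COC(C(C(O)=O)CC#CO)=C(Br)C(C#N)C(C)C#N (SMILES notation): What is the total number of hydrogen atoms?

Walk through each heavy atom and fill implicit hydrogens from standard valence (C 4, N 3, O 2, S 2, halogen 1):
  atom 1: C, bond orders sum to 1 (valence 4) → 3 H
  atom 2: O, bond orders sum to 2 (valence 2) → 0 H
  atom 3: C, bond orders sum to 4 (valence 4) → 0 H
  atom 4: C, bond orders sum to 3 (valence 4) → 1 H
  atom 5: C, bond orders sum to 4 (valence 4) → 0 H
  atom 6: O, bond orders sum to 1 (valence 2) → 1 H
  atom 7: O, bond orders sum to 2 (valence 2) → 0 H
  atom 8: C, bond orders sum to 2 (valence 4) → 2 H
  atom 9: C, bond orders sum to 4 (valence 4) → 0 H
  atom 10: C, bond orders sum to 4 (valence 4) → 0 H
  atom 11: O, bond orders sum to 1 (valence 2) → 1 H
  atom 12: C, bond orders sum to 4 (valence 4) → 0 H
  atom 13: Br (halogen, monovalent) → 0 H
  atom 14: C, bond orders sum to 3 (valence 4) → 1 H
  atom 15: C, bond orders sum to 4 (valence 4) → 0 H
  atom 16: N, bond orders sum to 3 (valence 3) → 0 H
  atom 17: C, bond orders sum to 3 (valence 4) → 1 H
  atom 18: C, bond orders sum to 1 (valence 4) → 3 H
  atom 19: C, bond orders sum to 4 (valence 4) → 0 H
  atom 20: N, bond orders sum to 3 (valence 3) → 0 H
Total hydrogens: 13.

13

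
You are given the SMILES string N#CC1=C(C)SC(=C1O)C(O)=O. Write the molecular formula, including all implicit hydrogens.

C7H5NO3S

Walk through each heavy atom and fill implicit hydrogens from standard valence (C 4, N 3, O 2, S 2, halogen 1):
  atom 1: N, bond orders sum to 3 (valence 3) → 0 H
  atom 2: C, bond orders sum to 4 (valence 4) → 0 H
  atom 3: C, bond orders sum to 4 (valence 4) → 0 H
  atom 4: C, bond orders sum to 4 (valence 4) → 0 H
  atom 5: C, bond orders sum to 1 (valence 4) → 3 H
  atom 6: S, bond orders sum to 2 (valence 2) → 0 H
  atom 7: C, bond orders sum to 4 (valence 4) → 0 H
  atom 8: C, bond orders sum to 4 (valence 4) → 0 H
  atom 9: O, bond orders sum to 1 (valence 2) → 1 H
  atom 10: C, bond orders sum to 4 (valence 4) → 0 H
  atom 11: O, bond orders sum to 1 (valence 2) → 1 H
  atom 12: O, bond orders sum to 2 (valence 2) → 0 H
Totals → C:7, H:5, N:1, O:3, S:1.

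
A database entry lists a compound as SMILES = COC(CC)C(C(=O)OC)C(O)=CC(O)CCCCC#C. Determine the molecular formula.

C16H26O5

Walk through each heavy atom and fill implicit hydrogens from standard valence (C 4, N 3, O 2, S 2, halogen 1):
  atom 1: C, bond orders sum to 1 (valence 4) → 3 H
  atom 2: O, bond orders sum to 2 (valence 2) → 0 H
  atom 3: C, bond orders sum to 3 (valence 4) → 1 H
  atom 4: C, bond orders sum to 2 (valence 4) → 2 H
  atom 5: C, bond orders sum to 1 (valence 4) → 3 H
  atom 6: C, bond orders sum to 3 (valence 4) → 1 H
  atom 7: C, bond orders sum to 4 (valence 4) → 0 H
  atom 8: O, bond orders sum to 2 (valence 2) → 0 H
  atom 9: O, bond orders sum to 2 (valence 2) → 0 H
  atom 10: C, bond orders sum to 1 (valence 4) → 3 H
  atom 11: C, bond orders sum to 4 (valence 4) → 0 H
  atom 12: O, bond orders sum to 1 (valence 2) → 1 H
  atom 13: C, bond orders sum to 3 (valence 4) → 1 H
  atom 14: C, bond orders sum to 3 (valence 4) → 1 H
  atom 15: O, bond orders sum to 1 (valence 2) → 1 H
  atom 16: C, bond orders sum to 2 (valence 4) → 2 H
  atom 17: C, bond orders sum to 2 (valence 4) → 2 H
  atom 18: C, bond orders sum to 2 (valence 4) → 2 H
  atom 19: C, bond orders sum to 2 (valence 4) → 2 H
  atom 20: C, bond orders sum to 4 (valence 4) → 0 H
  atom 21: C, bond orders sum to 3 (valence 4) → 1 H
Totals → C:16, H:26, O:5.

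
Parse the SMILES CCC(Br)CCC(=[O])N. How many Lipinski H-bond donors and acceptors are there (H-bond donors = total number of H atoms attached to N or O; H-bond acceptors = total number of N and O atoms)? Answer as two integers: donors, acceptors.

2, 2

Donors: find every N or O and count the H atoms it carries.
  atom 8 (O): bond orders sum to 2 → 0 H
  atom 9 (N): bond orders sum to 1 → 2 H
Lipinski HBD = 2.
Acceptors: N atoms = 1, O atoms = 1 → HBA = 2.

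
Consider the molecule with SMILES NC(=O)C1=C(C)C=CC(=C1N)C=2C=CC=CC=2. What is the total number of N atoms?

Scan the SMILES for N atoms (remember two-letter symbols like Cl and Br are single atoms).
Nitrogen count: 2.

2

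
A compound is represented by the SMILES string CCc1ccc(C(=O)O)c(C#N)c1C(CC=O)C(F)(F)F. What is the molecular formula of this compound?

C14H12F3NO3

Walk through each heavy atom and fill implicit hydrogens from standard valence (C 4, N 3, O 2, S 2, halogen 1); for lowercase aromatic atoms, an aromatic c carries 1 H when it has two neighbours and 0 H with three, and aromatic n carries 0 H:
  atom 1: C, bond orders sum to 1 (valence 4) → 3 H
  atom 2: C, bond orders sum to 2 (valence 4) → 2 H
  atom 3: aromatic c, 3 neighbours → 0 H
  atom 4: aromatic c, 2 neighbours → 1 H
  atom 5: aromatic c, 2 neighbours → 1 H
  atom 6: aromatic c, 3 neighbours → 0 H
  atom 7: C, bond orders sum to 4 (valence 4) → 0 H
  atom 8: O, bond orders sum to 2 (valence 2) → 0 H
  atom 9: O, bond orders sum to 1 (valence 2) → 1 H
  atom 10: aromatic c, 3 neighbours → 0 H
  atom 11: C, bond orders sum to 4 (valence 4) → 0 H
  atom 12: N, bond orders sum to 3 (valence 3) → 0 H
  atom 13: aromatic c, 3 neighbours → 0 H
  atom 14: C, bond orders sum to 3 (valence 4) → 1 H
  atom 15: C, bond orders sum to 2 (valence 4) → 2 H
  atom 16: C, bond orders sum to 3 (valence 4) → 1 H
  atom 17: O, bond orders sum to 2 (valence 2) → 0 H
  atom 18: C, bond orders sum to 4 (valence 4) → 0 H
  atom 19: F (halogen, monovalent) → 0 H
  atom 20: F (halogen, monovalent) → 0 H
  atom 21: F (halogen, monovalent) → 0 H
Totals → C:14, H:12, F:3, N:1, O:3.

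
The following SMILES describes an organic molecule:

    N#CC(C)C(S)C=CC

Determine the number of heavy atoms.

Every atom symbol written in the SMILES (organic subset) is one heavy atom; implicit H are not written.
Heavy atoms by element → C:7, N:1, S:1.
Total: 9.

9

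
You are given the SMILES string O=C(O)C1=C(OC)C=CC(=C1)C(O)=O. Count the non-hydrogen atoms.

Every atom symbol written in the SMILES (organic subset) is one heavy atom; implicit H are not written.
Heavy atoms by element → C:9, O:5.
Total: 14.

14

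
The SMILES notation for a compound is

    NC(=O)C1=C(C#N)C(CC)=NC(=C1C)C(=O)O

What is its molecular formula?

Walk through each heavy atom and fill implicit hydrogens from standard valence (C 4, N 3, O 2, S 2, halogen 1):
  atom 1: N, bond orders sum to 1 (valence 3) → 2 H
  atom 2: C, bond orders sum to 4 (valence 4) → 0 H
  atom 3: O, bond orders sum to 2 (valence 2) → 0 H
  atom 4: C, bond orders sum to 4 (valence 4) → 0 H
  atom 5: C, bond orders sum to 4 (valence 4) → 0 H
  atom 6: C, bond orders sum to 4 (valence 4) → 0 H
  atom 7: N, bond orders sum to 3 (valence 3) → 0 H
  atom 8: C, bond orders sum to 4 (valence 4) → 0 H
  atom 9: C, bond orders sum to 2 (valence 4) → 2 H
  atom 10: C, bond orders sum to 1 (valence 4) → 3 H
  atom 11: N, bond orders sum to 3 (valence 3) → 0 H
  atom 12: C, bond orders sum to 4 (valence 4) → 0 H
  atom 13: C, bond orders sum to 4 (valence 4) → 0 H
  atom 14: C, bond orders sum to 1 (valence 4) → 3 H
  atom 15: C, bond orders sum to 4 (valence 4) → 0 H
  atom 16: O, bond orders sum to 2 (valence 2) → 0 H
  atom 17: O, bond orders sum to 1 (valence 2) → 1 H
Totals → C:11, H:11, N:3, O:3.

C11H11N3O3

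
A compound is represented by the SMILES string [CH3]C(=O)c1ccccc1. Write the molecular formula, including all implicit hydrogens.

C8H8O

Walk through each heavy atom and fill implicit hydrogens from standard valence (C 4, N 3, O 2, S 2, halogen 1); for lowercase aromatic atoms, an aromatic c carries 1 H when it has two neighbours and 0 H with three, and aromatic n carries 0 H:
  atom 1: C with explicit H count 3
  atom 2: C, bond orders sum to 4 (valence 4) → 0 H
  atom 3: O, bond orders sum to 2 (valence 2) → 0 H
  atom 4: aromatic c, 3 neighbours → 0 H
  atom 5: aromatic c, 2 neighbours → 1 H
  atom 6: aromatic c, 2 neighbours → 1 H
  atom 7: aromatic c, 2 neighbours → 1 H
  atom 8: aromatic c, 2 neighbours → 1 H
  atom 9: aromatic c, 2 neighbours → 1 H
Totals → C:8, H:8, O:1.
In Hill order: C8H8O.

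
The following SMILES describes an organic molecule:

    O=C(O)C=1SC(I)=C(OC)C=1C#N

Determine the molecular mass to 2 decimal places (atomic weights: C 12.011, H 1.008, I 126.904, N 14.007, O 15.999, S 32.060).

309.08 g/mol

First, the molecular formula is C7H4INO3S (counting implicit H from valence).
  C: 7 × 12.011 = 84.077
  H: 4 × 1.008 = 4.032
  I: 1 × 126.904 = 126.904
  N: 1 × 14.007 = 14.007
  O: 3 × 15.999 = 47.997
  S: 1 × 32.060 = 32.060
Sum: 7×12.011 + 4×1.008 + 1×126.904 + 1×14.007 + 3×15.999 + 1×32.060 = 309.077 → 309.08 g/mol.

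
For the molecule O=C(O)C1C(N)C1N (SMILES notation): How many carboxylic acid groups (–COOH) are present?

1

The carboxylic acid motif appears at heavy-atom position 2 in the SMILES.
Other groups present: 2 primary amine.
Carboxylic acid count: 1.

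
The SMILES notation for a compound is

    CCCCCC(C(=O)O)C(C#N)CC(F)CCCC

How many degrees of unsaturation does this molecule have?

Degree of unsaturation = (number of rings) + (number of π bonds).
Ring closures in the SMILES: 0.
π bonds: 1 double bond (each 1 DoU), 1 triple bond (each 2 DoU) → 3 DoU from unsaturation.
Total DoU = 0 + 3 = 3.

3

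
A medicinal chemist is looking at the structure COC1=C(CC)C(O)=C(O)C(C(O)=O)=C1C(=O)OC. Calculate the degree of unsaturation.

6

Molecular formula: C12H14O7.
DoU = (2C + 2 + N − H − X) / 2, where X is the halogen count and O/S are ignored.
    = (2·12 + 2 + 0 − 14 − 0) / 2 = 12 / 2 = 6.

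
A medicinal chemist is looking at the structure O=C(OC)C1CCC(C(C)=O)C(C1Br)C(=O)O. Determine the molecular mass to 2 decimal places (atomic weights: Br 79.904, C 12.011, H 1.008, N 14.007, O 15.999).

First, the molecular formula is C11H15BrO5 (counting implicit H from valence).
  Br: 1 × 79.904 = 79.904
  C: 11 × 12.011 = 132.121
  H: 15 × 1.008 = 15.120
  O: 5 × 15.999 = 79.995
Sum: 1×79.904 + 11×12.011 + 15×1.008 + 5×15.999 = 307.140 → 307.14 g/mol.

307.14 g/mol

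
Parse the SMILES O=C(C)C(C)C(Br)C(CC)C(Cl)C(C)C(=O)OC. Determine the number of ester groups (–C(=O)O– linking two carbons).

1

The ester motif appears at heavy-atom position 15 in the SMILES.
Other groups present: 1 ketone.
Ester count: 1.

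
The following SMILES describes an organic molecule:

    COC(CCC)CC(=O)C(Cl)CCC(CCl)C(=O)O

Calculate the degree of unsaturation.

2

Degree of unsaturation = (number of rings) + (number of π bonds).
Ring closures in the SMILES: 0.
π bonds: 2 double bonds (each 1 DoU) → 2 DoU from unsaturation.
Total DoU = 0 + 2 = 2.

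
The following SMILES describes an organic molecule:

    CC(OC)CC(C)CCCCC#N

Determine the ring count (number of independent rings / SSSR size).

In SMILES, each pair of matching ring-closure digits denotes one ring-closing bond; the number of such bonds equals the number of independent rings.
Ring-closure bonds here: 0.

0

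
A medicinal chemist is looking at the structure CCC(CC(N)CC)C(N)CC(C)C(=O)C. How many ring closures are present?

In SMILES, each pair of matching ring-closure digits denotes one ring-closing bond; the number of such bonds equals the number of independent rings.
Ring-closure bonds here: 0.

0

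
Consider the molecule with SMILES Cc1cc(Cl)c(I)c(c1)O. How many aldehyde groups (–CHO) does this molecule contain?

Scan the SMILES for the aldehyde motif — none present.
Groups that are present: 1 hydroxyl.

0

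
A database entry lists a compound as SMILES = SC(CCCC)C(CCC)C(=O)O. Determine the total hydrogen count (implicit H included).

Walk through each heavy atom and fill implicit hydrogens from standard valence (C 4, N 3, O 2, S 2, halogen 1):
  atom 1: S, bond orders sum to 1 (valence 2) → 1 H
  atom 2: C, bond orders sum to 3 (valence 4) → 1 H
  atom 3: C, bond orders sum to 2 (valence 4) → 2 H
  atom 4: C, bond orders sum to 2 (valence 4) → 2 H
  atom 5: C, bond orders sum to 2 (valence 4) → 2 H
  atom 6: C, bond orders sum to 1 (valence 4) → 3 H
  atom 7: C, bond orders sum to 3 (valence 4) → 1 H
  atom 8: C, bond orders sum to 2 (valence 4) → 2 H
  atom 9: C, bond orders sum to 2 (valence 4) → 2 H
  atom 10: C, bond orders sum to 1 (valence 4) → 3 H
  atom 11: C, bond orders sum to 4 (valence 4) → 0 H
  atom 12: O, bond orders sum to 2 (valence 2) → 0 H
  atom 13: O, bond orders sum to 1 (valence 2) → 1 H
Total hydrogens: 20.

20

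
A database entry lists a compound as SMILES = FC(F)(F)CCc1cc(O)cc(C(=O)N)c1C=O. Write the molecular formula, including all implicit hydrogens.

C11H10F3NO3

Walk through each heavy atom and fill implicit hydrogens from standard valence (C 4, N 3, O 2, S 2, halogen 1); for lowercase aromatic atoms, an aromatic c carries 1 H when it has two neighbours and 0 H with three, and aromatic n carries 0 H:
  atom 1: F (halogen, monovalent) → 0 H
  atom 2: C, bond orders sum to 4 (valence 4) → 0 H
  atom 3: F (halogen, monovalent) → 0 H
  atom 4: F (halogen, monovalent) → 0 H
  atom 5: C, bond orders sum to 2 (valence 4) → 2 H
  atom 6: C, bond orders sum to 2 (valence 4) → 2 H
  atom 7: aromatic c, 3 neighbours → 0 H
  atom 8: aromatic c, 2 neighbours → 1 H
  atom 9: aromatic c, 3 neighbours → 0 H
  atom 10: O, bond orders sum to 1 (valence 2) → 1 H
  atom 11: aromatic c, 2 neighbours → 1 H
  atom 12: aromatic c, 3 neighbours → 0 H
  atom 13: C, bond orders sum to 4 (valence 4) → 0 H
  atom 14: O, bond orders sum to 2 (valence 2) → 0 H
  atom 15: N, bond orders sum to 1 (valence 3) → 2 H
  atom 16: aromatic c, 3 neighbours → 0 H
  atom 17: C, bond orders sum to 3 (valence 4) → 1 H
  atom 18: O, bond orders sum to 2 (valence 2) → 0 H
Totals → C:11, H:10, F:3, N:1, O:3.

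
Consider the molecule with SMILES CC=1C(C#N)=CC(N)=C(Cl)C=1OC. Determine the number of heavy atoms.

Every atom symbol written in the SMILES (organic subset) is one heavy atom; implicit H are not written.
Heavy atoms by element → C:9, Cl:1, N:2, O:1.
Total: 13.

13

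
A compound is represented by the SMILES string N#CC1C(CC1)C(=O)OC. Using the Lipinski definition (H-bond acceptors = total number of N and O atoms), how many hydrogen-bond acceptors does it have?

N atoms: 1; O atoms: 2.
Lipinski HBA = 1 + 2 = 3.

3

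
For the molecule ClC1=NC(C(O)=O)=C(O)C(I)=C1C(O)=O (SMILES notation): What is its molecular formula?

C7H3ClINO5

Walk through each heavy atom and fill implicit hydrogens from standard valence (C 4, N 3, O 2, S 2, halogen 1):
  atom 1: Cl (halogen, monovalent) → 0 H
  atom 2: C, bond orders sum to 4 (valence 4) → 0 H
  atom 3: N, bond orders sum to 3 (valence 3) → 0 H
  atom 4: C, bond orders sum to 4 (valence 4) → 0 H
  atom 5: C, bond orders sum to 4 (valence 4) → 0 H
  atom 6: O, bond orders sum to 1 (valence 2) → 1 H
  atom 7: O, bond orders sum to 2 (valence 2) → 0 H
  atom 8: C, bond orders sum to 4 (valence 4) → 0 H
  atom 9: O, bond orders sum to 1 (valence 2) → 1 H
  atom 10: C, bond orders sum to 4 (valence 4) → 0 H
  atom 11: I (halogen, monovalent) → 0 H
  atom 12: C, bond orders sum to 4 (valence 4) → 0 H
  atom 13: C, bond orders sum to 4 (valence 4) → 0 H
  atom 14: O, bond orders sum to 1 (valence 2) → 1 H
  atom 15: O, bond orders sum to 2 (valence 2) → 0 H
Totals → C:7, H:3, Cl:1, I:1, N:1, O:5.
In Hill order: C7H3ClINO5.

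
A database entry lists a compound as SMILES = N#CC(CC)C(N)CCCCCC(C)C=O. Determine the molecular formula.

Walk through each heavy atom and fill implicit hydrogens from standard valence (C 4, N 3, O 2, S 2, halogen 1):
  atom 1: N, bond orders sum to 3 (valence 3) → 0 H
  atom 2: C, bond orders sum to 4 (valence 4) → 0 H
  atom 3: C, bond orders sum to 3 (valence 4) → 1 H
  atom 4: C, bond orders sum to 2 (valence 4) → 2 H
  atom 5: C, bond orders sum to 1 (valence 4) → 3 H
  atom 6: C, bond orders sum to 3 (valence 4) → 1 H
  atom 7: N, bond orders sum to 1 (valence 3) → 2 H
  atom 8: C, bond orders sum to 2 (valence 4) → 2 H
  atom 9: C, bond orders sum to 2 (valence 4) → 2 H
  atom 10: C, bond orders sum to 2 (valence 4) → 2 H
  atom 11: C, bond orders sum to 2 (valence 4) → 2 H
  atom 12: C, bond orders sum to 2 (valence 4) → 2 H
  atom 13: C, bond orders sum to 3 (valence 4) → 1 H
  atom 14: C, bond orders sum to 1 (valence 4) → 3 H
  atom 15: C, bond orders sum to 3 (valence 4) → 1 H
  atom 16: O, bond orders sum to 2 (valence 2) → 0 H
Totals → C:13, H:24, N:2, O:1.
In Hill order: C13H24N2O.

C13H24N2O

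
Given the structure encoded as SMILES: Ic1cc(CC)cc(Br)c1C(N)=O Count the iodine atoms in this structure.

1

Scan the SMILES for I atoms (remember two-letter symbols like Cl and Br are single atoms).
Iodine count: 1.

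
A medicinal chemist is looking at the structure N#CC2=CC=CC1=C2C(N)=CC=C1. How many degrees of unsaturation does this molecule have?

9

Molecular formula: C11H8N2.
DoU = (2C + 2 + N − H − X) / 2, where X is the halogen count and O/S are ignored.
    = (2·11 + 2 + 2 − 8 − 0) / 2 = 18 / 2 = 9.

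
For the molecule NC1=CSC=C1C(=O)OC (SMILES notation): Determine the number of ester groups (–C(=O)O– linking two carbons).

The ester motif appears at heavy-atom position 7 in the SMILES.
Other groups present: 1 primary amine.
Ester count: 1.

1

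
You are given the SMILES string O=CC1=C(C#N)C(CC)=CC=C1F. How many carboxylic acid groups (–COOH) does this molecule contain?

0

Scan the SMILES for the carboxylic acid motif — none present.
Groups that are present: 1 aldehyde, 1 nitrile.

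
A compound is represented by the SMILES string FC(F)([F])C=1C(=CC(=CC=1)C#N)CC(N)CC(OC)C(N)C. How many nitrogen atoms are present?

3

Scan the SMILES for N atoms (remember two-letter symbols like Cl and Br are single atoms).
Nitrogen count: 3.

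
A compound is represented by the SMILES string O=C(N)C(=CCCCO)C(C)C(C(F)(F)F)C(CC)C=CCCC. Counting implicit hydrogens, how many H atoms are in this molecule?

30

Walk through each heavy atom and fill implicit hydrogens from standard valence (C 4, N 3, O 2, S 2, halogen 1):
  atom 1: O, bond orders sum to 2 (valence 2) → 0 H
  atom 2: C, bond orders sum to 4 (valence 4) → 0 H
  atom 3: N, bond orders sum to 1 (valence 3) → 2 H
  atom 4: C, bond orders sum to 4 (valence 4) → 0 H
  atom 5: C, bond orders sum to 3 (valence 4) → 1 H
  atom 6: C, bond orders sum to 2 (valence 4) → 2 H
  atom 7: C, bond orders sum to 2 (valence 4) → 2 H
  atom 8: C, bond orders sum to 2 (valence 4) → 2 H
  atom 9: O, bond orders sum to 1 (valence 2) → 1 H
  atom 10: C, bond orders sum to 3 (valence 4) → 1 H
  atom 11: C, bond orders sum to 1 (valence 4) → 3 H
  atom 12: C, bond orders sum to 3 (valence 4) → 1 H
  atom 13: C, bond orders sum to 4 (valence 4) → 0 H
  atom 14: F (halogen, monovalent) → 0 H
  atom 15: F (halogen, monovalent) → 0 H
  atom 16: F (halogen, monovalent) → 0 H
  atom 17: C, bond orders sum to 3 (valence 4) → 1 H
  atom 18: C, bond orders sum to 2 (valence 4) → 2 H
  atom 19: C, bond orders sum to 1 (valence 4) → 3 H
  atom 20: C, bond orders sum to 3 (valence 4) → 1 H
  atom 21: C, bond orders sum to 3 (valence 4) → 1 H
  atom 22: C, bond orders sum to 2 (valence 4) → 2 H
  atom 23: C, bond orders sum to 2 (valence 4) → 2 H
  atom 24: C, bond orders sum to 1 (valence 4) → 3 H
Total hydrogens: 30.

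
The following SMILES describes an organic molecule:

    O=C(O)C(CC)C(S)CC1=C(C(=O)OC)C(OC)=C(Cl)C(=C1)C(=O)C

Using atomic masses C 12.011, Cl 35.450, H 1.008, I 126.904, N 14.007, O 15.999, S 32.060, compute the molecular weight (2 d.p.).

First, the molecular formula is C17H21ClO6S (counting implicit H from valence).
  C: 17 × 12.011 = 204.187
  Cl: 1 × 35.450 = 35.450
  H: 21 × 1.008 = 21.168
  O: 6 × 15.999 = 95.994
  S: 1 × 32.060 = 32.060
Sum: 17×12.011 + 1×35.450 + 21×1.008 + 6×15.999 + 1×32.060 = 388.859 → 388.86 g/mol.

388.86 g/mol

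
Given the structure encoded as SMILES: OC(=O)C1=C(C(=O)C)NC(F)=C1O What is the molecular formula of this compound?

C7H6FNO4

Walk through each heavy atom and fill implicit hydrogens from standard valence (C 4, N 3, O 2, S 2, halogen 1):
  atom 1: O, bond orders sum to 1 (valence 2) → 1 H
  atom 2: C, bond orders sum to 4 (valence 4) → 0 H
  atom 3: O, bond orders sum to 2 (valence 2) → 0 H
  atom 4: C, bond orders sum to 4 (valence 4) → 0 H
  atom 5: C, bond orders sum to 4 (valence 4) → 0 H
  atom 6: C, bond orders sum to 4 (valence 4) → 0 H
  atom 7: O, bond orders sum to 2 (valence 2) → 0 H
  atom 8: C, bond orders sum to 1 (valence 4) → 3 H
  atom 9: N, bond orders sum to 2 (valence 3) → 1 H
  atom 10: C, bond orders sum to 4 (valence 4) → 0 H
  atom 11: F (halogen, monovalent) → 0 H
  atom 12: C, bond orders sum to 4 (valence 4) → 0 H
  atom 13: O, bond orders sum to 1 (valence 2) → 1 H
Totals → C:7, H:6, F:1, N:1, O:4.
In Hill order: C7H6FNO4.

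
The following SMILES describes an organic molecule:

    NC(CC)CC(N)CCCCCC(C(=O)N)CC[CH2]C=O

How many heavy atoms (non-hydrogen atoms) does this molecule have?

21

Every atom symbol written in the SMILES (organic subset) is one heavy atom; implicit H are not written.
Heavy atoms by element → C:16, N:3, O:2.
Total: 21.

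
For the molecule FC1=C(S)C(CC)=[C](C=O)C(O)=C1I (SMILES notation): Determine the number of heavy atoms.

14

Every atom symbol written in the SMILES (organic subset) is one heavy atom; implicit H are not written.
Heavy atoms by element → C:9, F:1, I:1, O:2, S:1.
Total: 14.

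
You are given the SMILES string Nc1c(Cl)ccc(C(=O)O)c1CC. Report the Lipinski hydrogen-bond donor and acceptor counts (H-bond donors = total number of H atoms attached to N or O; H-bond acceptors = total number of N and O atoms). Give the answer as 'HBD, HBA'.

3, 3

Donors: find every N or O and count the H atoms it carries.
  atom 1 (N): bond orders sum to 1 → 2 H
  atom 9 (O): bond orders sum to 2 → 0 H
  atom 10 (O): bond orders sum to 1 → 1 H
Lipinski HBD = 3.
Acceptors: N atoms = 1, O atoms = 2 → HBA = 3.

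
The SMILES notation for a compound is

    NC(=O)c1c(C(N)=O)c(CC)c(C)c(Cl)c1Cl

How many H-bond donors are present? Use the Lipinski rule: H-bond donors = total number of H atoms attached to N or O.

Donors: find every N or O and count the H atoms it carries.
  atom 1 (N): bond orders sum to 1 → 2 H
  atom 3 (O): bond orders sum to 2 → 0 H
  atom 7 (N): bond orders sum to 1 → 2 H
  atom 8 (O): bond orders sum to 2 → 0 H
Lipinski HBD = 4.

4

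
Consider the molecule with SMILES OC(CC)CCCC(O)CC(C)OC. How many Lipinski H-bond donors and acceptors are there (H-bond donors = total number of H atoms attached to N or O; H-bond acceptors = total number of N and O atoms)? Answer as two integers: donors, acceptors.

2, 3

Donors: find every N or O and count the H atoms it carries.
  atom 1 (O): bond orders sum to 1 → 1 H
  atom 9 (O): bond orders sum to 1 → 1 H
  atom 13 (O): bond orders sum to 2 → 0 H
Lipinski HBD = 2.
Acceptors: N atoms = 0, O atoms = 3 → HBA = 3.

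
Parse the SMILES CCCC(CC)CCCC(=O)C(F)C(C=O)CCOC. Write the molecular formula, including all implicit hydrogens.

C16H29FO3

Walk through each heavy atom and fill implicit hydrogens from standard valence (C 4, N 3, O 2, S 2, halogen 1):
  atom 1: C, bond orders sum to 1 (valence 4) → 3 H
  atom 2: C, bond orders sum to 2 (valence 4) → 2 H
  atom 3: C, bond orders sum to 2 (valence 4) → 2 H
  atom 4: C, bond orders sum to 3 (valence 4) → 1 H
  atom 5: C, bond orders sum to 2 (valence 4) → 2 H
  atom 6: C, bond orders sum to 1 (valence 4) → 3 H
  atom 7: C, bond orders sum to 2 (valence 4) → 2 H
  atom 8: C, bond orders sum to 2 (valence 4) → 2 H
  atom 9: C, bond orders sum to 2 (valence 4) → 2 H
  atom 10: C, bond orders sum to 4 (valence 4) → 0 H
  atom 11: O, bond orders sum to 2 (valence 2) → 0 H
  atom 12: C, bond orders sum to 3 (valence 4) → 1 H
  atom 13: F (halogen, monovalent) → 0 H
  atom 14: C, bond orders sum to 3 (valence 4) → 1 H
  atom 15: C, bond orders sum to 3 (valence 4) → 1 H
  atom 16: O, bond orders sum to 2 (valence 2) → 0 H
  atom 17: C, bond orders sum to 2 (valence 4) → 2 H
  atom 18: C, bond orders sum to 2 (valence 4) → 2 H
  atom 19: O, bond orders sum to 2 (valence 2) → 0 H
  atom 20: C, bond orders sum to 1 (valence 4) → 3 H
Totals → C:16, H:29, F:1, O:3.
In Hill order: C16H29FO3.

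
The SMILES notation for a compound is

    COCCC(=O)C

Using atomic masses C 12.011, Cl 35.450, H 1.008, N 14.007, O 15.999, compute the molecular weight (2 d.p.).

102.13 g/mol

First, the molecular formula is C5H10O2 (counting implicit H from valence).
  C: 5 × 12.011 = 60.055
  H: 10 × 1.008 = 10.080
  O: 2 × 15.999 = 31.998
Sum: 5×12.011 + 10×1.008 + 2×15.999 = 102.133 → 102.13 g/mol.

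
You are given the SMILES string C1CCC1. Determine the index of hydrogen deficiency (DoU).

Molecular formula: C4H8.
DoU = (2C + 2 + N − H − X) / 2, where X is the halogen count and O/S are ignored.
    = (2·4 + 2 + 0 − 8 − 0) / 2 = 2 / 2 = 1.

1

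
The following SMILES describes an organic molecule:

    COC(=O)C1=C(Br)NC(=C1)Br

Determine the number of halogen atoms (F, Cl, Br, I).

2

Halogen atoms appear at heavy-atom positions 7, 11 (2×Br).
Other groups present: 1 ester.
Halogen count: 2.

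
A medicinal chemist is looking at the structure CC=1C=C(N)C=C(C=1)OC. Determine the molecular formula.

C8H11NO

Walk through each heavy atom and fill implicit hydrogens from standard valence (C 4, N 3, O 2, S 2, halogen 1):
  atom 1: C, bond orders sum to 1 (valence 4) → 3 H
  atom 2: C, bond orders sum to 4 (valence 4) → 0 H
  atom 3: C, bond orders sum to 3 (valence 4) → 1 H
  atom 4: C, bond orders sum to 4 (valence 4) → 0 H
  atom 5: N, bond orders sum to 1 (valence 3) → 2 H
  atom 6: C, bond orders sum to 3 (valence 4) → 1 H
  atom 7: C, bond orders sum to 4 (valence 4) → 0 H
  atom 8: C, bond orders sum to 3 (valence 4) → 1 H
  atom 9: O, bond orders sum to 2 (valence 2) → 0 H
  atom 10: C, bond orders sum to 1 (valence 4) → 3 H
Totals → C:8, H:11, N:1, O:1.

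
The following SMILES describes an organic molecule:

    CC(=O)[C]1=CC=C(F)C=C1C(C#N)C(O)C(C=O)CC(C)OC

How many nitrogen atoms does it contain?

Scan the SMILES for N atoms (remember two-letter symbols like Cl and Br are single atoms).
Nitrogen count: 1.

1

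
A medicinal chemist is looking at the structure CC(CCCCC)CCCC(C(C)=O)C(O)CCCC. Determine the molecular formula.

C18H36O2

Walk through each heavy atom and fill implicit hydrogens from standard valence (C 4, N 3, O 2, S 2, halogen 1):
  atom 1: C, bond orders sum to 1 (valence 4) → 3 H
  atom 2: C, bond orders sum to 3 (valence 4) → 1 H
  atom 3: C, bond orders sum to 2 (valence 4) → 2 H
  atom 4: C, bond orders sum to 2 (valence 4) → 2 H
  atom 5: C, bond orders sum to 2 (valence 4) → 2 H
  atom 6: C, bond orders sum to 2 (valence 4) → 2 H
  atom 7: C, bond orders sum to 1 (valence 4) → 3 H
  atom 8: C, bond orders sum to 2 (valence 4) → 2 H
  atom 9: C, bond orders sum to 2 (valence 4) → 2 H
  atom 10: C, bond orders sum to 2 (valence 4) → 2 H
  atom 11: C, bond orders sum to 3 (valence 4) → 1 H
  atom 12: C, bond orders sum to 4 (valence 4) → 0 H
  atom 13: C, bond orders sum to 1 (valence 4) → 3 H
  atom 14: O, bond orders sum to 2 (valence 2) → 0 H
  atom 15: C, bond orders sum to 3 (valence 4) → 1 H
  atom 16: O, bond orders sum to 1 (valence 2) → 1 H
  atom 17: C, bond orders sum to 2 (valence 4) → 2 H
  atom 18: C, bond orders sum to 2 (valence 4) → 2 H
  atom 19: C, bond orders sum to 2 (valence 4) → 2 H
  atom 20: C, bond orders sum to 1 (valence 4) → 3 H
Totals → C:18, H:36, O:2.
In Hill order: C18H36O2.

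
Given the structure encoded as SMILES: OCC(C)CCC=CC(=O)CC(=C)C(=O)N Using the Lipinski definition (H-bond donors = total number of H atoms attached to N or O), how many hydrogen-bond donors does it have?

3

Donors: find every N or O and count the H atoms it carries.
  atom 1 (O): bond orders sum to 1 → 1 H
  atom 10 (O): bond orders sum to 2 → 0 H
  atom 15 (O): bond orders sum to 2 → 0 H
  atom 16 (N): bond orders sum to 1 → 2 H
Lipinski HBD = 3.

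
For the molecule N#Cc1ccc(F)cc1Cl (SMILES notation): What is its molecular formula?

Walk through each heavy atom and fill implicit hydrogens from standard valence (C 4, N 3, O 2, S 2, halogen 1); for lowercase aromatic atoms, an aromatic c carries 1 H when it has two neighbours and 0 H with three, and aromatic n carries 0 H:
  atom 1: N, bond orders sum to 3 (valence 3) → 0 H
  atom 2: C, bond orders sum to 4 (valence 4) → 0 H
  atom 3: aromatic c, 3 neighbours → 0 H
  atom 4: aromatic c, 2 neighbours → 1 H
  atom 5: aromatic c, 2 neighbours → 1 H
  atom 6: aromatic c, 3 neighbours → 0 H
  atom 7: F (halogen, monovalent) → 0 H
  atom 8: aromatic c, 2 neighbours → 1 H
  atom 9: aromatic c, 3 neighbours → 0 H
  atom 10: Cl (halogen, monovalent) → 0 H
Totals → C:7, H:3, Cl:1, F:1, N:1.

C7H3ClFN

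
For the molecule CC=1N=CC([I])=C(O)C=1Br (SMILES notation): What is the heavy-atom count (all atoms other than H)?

10

Every atom symbol written in the SMILES (organic subset) is one heavy atom; implicit H are not written.
Heavy atoms by element → Br:1, C:6, I:1, N:1, O:1.
Total: 10.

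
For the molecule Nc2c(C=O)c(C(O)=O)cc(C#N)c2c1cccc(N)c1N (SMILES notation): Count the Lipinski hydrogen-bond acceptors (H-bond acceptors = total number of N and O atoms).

N atoms: 4; O atoms: 3.
Lipinski HBA = 4 + 3 = 7.

7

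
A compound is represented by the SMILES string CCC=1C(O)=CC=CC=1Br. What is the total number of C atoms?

8

Count every carbon token in the SMILES (each C, including those in ring-closure positions and inside branches).
Carbon count: 8.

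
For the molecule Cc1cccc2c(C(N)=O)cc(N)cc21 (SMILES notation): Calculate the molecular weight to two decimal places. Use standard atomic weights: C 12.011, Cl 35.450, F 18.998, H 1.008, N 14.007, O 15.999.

200.24 g/mol

First, the molecular formula is C12H12N2O (counting implicit H from valence).
  C: 12 × 12.011 = 144.132
  H: 12 × 1.008 = 12.096
  N: 2 × 14.007 = 28.014
  O: 1 × 15.999 = 15.999
Sum: 12×12.011 + 12×1.008 + 2×14.007 + 1×15.999 = 200.241 → 200.24 g/mol.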